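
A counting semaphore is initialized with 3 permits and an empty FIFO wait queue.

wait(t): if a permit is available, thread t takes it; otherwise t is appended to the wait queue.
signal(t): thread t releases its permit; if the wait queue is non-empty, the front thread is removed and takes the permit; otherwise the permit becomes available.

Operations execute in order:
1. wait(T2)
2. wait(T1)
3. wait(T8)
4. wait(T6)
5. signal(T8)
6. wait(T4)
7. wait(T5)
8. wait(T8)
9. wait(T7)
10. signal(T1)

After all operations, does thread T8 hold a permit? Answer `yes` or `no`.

Step 1: wait(T2) -> count=2 queue=[] holders={T2}
Step 2: wait(T1) -> count=1 queue=[] holders={T1,T2}
Step 3: wait(T8) -> count=0 queue=[] holders={T1,T2,T8}
Step 4: wait(T6) -> count=0 queue=[T6] holders={T1,T2,T8}
Step 5: signal(T8) -> count=0 queue=[] holders={T1,T2,T6}
Step 6: wait(T4) -> count=0 queue=[T4] holders={T1,T2,T6}
Step 7: wait(T5) -> count=0 queue=[T4,T5] holders={T1,T2,T6}
Step 8: wait(T8) -> count=0 queue=[T4,T5,T8] holders={T1,T2,T6}
Step 9: wait(T7) -> count=0 queue=[T4,T5,T8,T7] holders={T1,T2,T6}
Step 10: signal(T1) -> count=0 queue=[T5,T8,T7] holders={T2,T4,T6}
Final holders: {T2,T4,T6} -> T8 not in holders

Answer: no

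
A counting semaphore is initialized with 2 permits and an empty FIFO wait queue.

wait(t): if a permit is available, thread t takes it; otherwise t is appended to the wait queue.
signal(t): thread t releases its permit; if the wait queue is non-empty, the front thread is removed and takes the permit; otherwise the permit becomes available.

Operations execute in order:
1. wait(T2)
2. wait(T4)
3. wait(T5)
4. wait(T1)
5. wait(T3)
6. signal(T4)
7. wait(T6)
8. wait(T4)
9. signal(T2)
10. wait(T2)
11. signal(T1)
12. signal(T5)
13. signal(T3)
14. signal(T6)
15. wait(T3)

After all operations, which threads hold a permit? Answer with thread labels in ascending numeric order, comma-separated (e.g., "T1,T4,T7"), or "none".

Answer: T2,T4

Derivation:
Step 1: wait(T2) -> count=1 queue=[] holders={T2}
Step 2: wait(T4) -> count=0 queue=[] holders={T2,T4}
Step 3: wait(T5) -> count=0 queue=[T5] holders={T2,T4}
Step 4: wait(T1) -> count=0 queue=[T5,T1] holders={T2,T4}
Step 5: wait(T3) -> count=0 queue=[T5,T1,T3] holders={T2,T4}
Step 6: signal(T4) -> count=0 queue=[T1,T3] holders={T2,T5}
Step 7: wait(T6) -> count=0 queue=[T1,T3,T6] holders={T2,T5}
Step 8: wait(T4) -> count=0 queue=[T1,T3,T6,T4] holders={T2,T5}
Step 9: signal(T2) -> count=0 queue=[T3,T6,T4] holders={T1,T5}
Step 10: wait(T2) -> count=0 queue=[T3,T6,T4,T2] holders={T1,T5}
Step 11: signal(T1) -> count=0 queue=[T6,T4,T2] holders={T3,T5}
Step 12: signal(T5) -> count=0 queue=[T4,T2] holders={T3,T6}
Step 13: signal(T3) -> count=0 queue=[T2] holders={T4,T6}
Step 14: signal(T6) -> count=0 queue=[] holders={T2,T4}
Step 15: wait(T3) -> count=0 queue=[T3] holders={T2,T4}
Final holders: T2,T4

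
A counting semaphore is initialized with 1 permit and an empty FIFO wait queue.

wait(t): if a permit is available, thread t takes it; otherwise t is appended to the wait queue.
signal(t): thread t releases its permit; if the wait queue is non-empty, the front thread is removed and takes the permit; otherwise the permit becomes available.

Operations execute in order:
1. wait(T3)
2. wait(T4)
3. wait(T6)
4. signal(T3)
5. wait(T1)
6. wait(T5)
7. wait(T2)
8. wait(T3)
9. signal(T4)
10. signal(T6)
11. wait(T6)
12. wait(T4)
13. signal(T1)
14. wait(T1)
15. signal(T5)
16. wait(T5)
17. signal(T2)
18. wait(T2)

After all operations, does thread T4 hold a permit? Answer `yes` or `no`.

Step 1: wait(T3) -> count=0 queue=[] holders={T3}
Step 2: wait(T4) -> count=0 queue=[T4] holders={T3}
Step 3: wait(T6) -> count=0 queue=[T4,T6] holders={T3}
Step 4: signal(T3) -> count=0 queue=[T6] holders={T4}
Step 5: wait(T1) -> count=0 queue=[T6,T1] holders={T4}
Step 6: wait(T5) -> count=0 queue=[T6,T1,T5] holders={T4}
Step 7: wait(T2) -> count=0 queue=[T6,T1,T5,T2] holders={T4}
Step 8: wait(T3) -> count=0 queue=[T6,T1,T5,T2,T3] holders={T4}
Step 9: signal(T4) -> count=0 queue=[T1,T5,T2,T3] holders={T6}
Step 10: signal(T6) -> count=0 queue=[T5,T2,T3] holders={T1}
Step 11: wait(T6) -> count=0 queue=[T5,T2,T3,T6] holders={T1}
Step 12: wait(T4) -> count=0 queue=[T5,T2,T3,T6,T4] holders={T1}
Step 13: signal(T1) -> count=0 queue=[T2,T3,T6,T4] holders={T5}
Step 14: wait(T1) -> count=0 queue=[T2,T3,T6,T4,T1] holders={T5}
Step 15: signal(T5) -> count=0 queue=[T3,T6,T4,T1] holders={T2}
Step 16: wait(T5) -> count=0 queue=[T3,T6,T4,T1,T5] holders={T2}
Step 17: signal(T2) -> count=0 queue=[T6,T4,T1,T5] holders={T3}
Step 18: wait(T2) -> count=0 queue=[T6,T4,T1,T5,T2] holders={T3}
Final holders: {T3} -> T4 not in holders

Answer: no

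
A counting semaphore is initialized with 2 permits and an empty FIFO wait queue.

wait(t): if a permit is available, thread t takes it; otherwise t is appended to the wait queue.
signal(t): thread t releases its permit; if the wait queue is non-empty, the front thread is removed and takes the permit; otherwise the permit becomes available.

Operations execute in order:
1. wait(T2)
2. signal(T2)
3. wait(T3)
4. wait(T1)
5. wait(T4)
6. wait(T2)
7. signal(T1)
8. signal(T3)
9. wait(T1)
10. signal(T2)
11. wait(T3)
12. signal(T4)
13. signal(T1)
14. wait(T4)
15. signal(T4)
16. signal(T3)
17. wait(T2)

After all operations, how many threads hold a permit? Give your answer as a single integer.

Step 1: wait(T2) -> count=1 queue=[] holders={T2}
Step 2: signal(T2) -> count=2 queue=[] holders={none}
Step 3: wait(T3) -> count=1 queue=[] holders={T3}
Step 4: wait(T1) -> count=0 queue=[] holders={T1,T3}
Step 5: wait(T4) -> count=0 queue=[T4] holders={T1,T3}
Step 6: wait(T2) -> count=0 queue=[T4,T2] holders={T1,T3}
Step 7: signal(T1) -> count=0 queue=[T2] holders={T3,T4}
Step 8: signal(T3) -> count=0 queue=[] holders={T2,T4}
Step 9: wait(T1) -> count=0 queue=[T1] holders={T2,T4}
Step 10: signal(T2) -> count=0 queue=[] holders={T1,T4}
Step 11: wait(T3) -> count=0 queue=[T3] holders={T1,T4}
Step 12: signal(T4) -> count=0 queue=[] holders={T1,T3}
Step 13: signal(T1) -> count=1 queue=[] holders={T3}
Step 14: wait(T4) -> count=0 queue=[] holders={T3,T4}
Step 15: signal(T4) -> count=1 queue=[] holders={T3}
Step 16: signal(T3) -> count=2 queue=[] holders={none}
Step 17: wait(T2) -> count=1 queue=[] holders={T2}
Final holders: {T2} -> 1 thread(s)

Answer: 1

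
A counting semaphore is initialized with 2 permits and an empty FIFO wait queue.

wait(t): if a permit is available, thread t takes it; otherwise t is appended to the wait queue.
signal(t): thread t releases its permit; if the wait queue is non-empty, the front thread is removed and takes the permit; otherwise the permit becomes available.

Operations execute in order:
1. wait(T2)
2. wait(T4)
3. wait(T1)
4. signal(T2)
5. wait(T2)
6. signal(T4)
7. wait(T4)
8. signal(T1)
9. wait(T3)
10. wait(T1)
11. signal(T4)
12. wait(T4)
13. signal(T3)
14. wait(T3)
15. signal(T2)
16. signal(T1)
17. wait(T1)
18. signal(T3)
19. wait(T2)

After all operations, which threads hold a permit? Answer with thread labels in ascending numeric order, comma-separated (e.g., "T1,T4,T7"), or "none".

Step 1: wait(T2) -> count=1 queue=[] holders={T2}
Step 2: wait(T4) -> count=0 queue=[] holders={T2,T4}
Step 3: wait(T1) -> count=0 queue=[T1] holders={T2,T4}
Step 4: signal(T2) -> count=0 queue=[] holders={T1,T4}
Step 5: wait(T2) -> count=0 queue=[T2] holders={T1,T4}
Step 6: signal(T4) -> count=0 queue=[] holders={T1,T2}
Step 7: wait(T4) -> count=0 queue=[T4] holders={T1,T2}
Step 8: signal(T1) -> count=0 queue=[] holders={T2,T4}
Step 9: wait(T3) -> count=0 queue=[T3] holders={T2,T4}
Step 10: wait(T1) -> count=0 queue=[T3,T1] holders={T2,T4}
Step 11: signal(T4) -> count=0 queue=[T1] holders={T2,T3}
Step 12: wait(T4) -> count=0 queue=[T1,T4] holders={T2,T3}
Step 13: signal(T3) -> count=0 queue=[T4] holders={T1,T2}
Step 14: wait(T3) -> count=0 queue=[T4,T3] holders={T1,T2}
Step 15: signal(T2) -> count=0 queue=[T3] holders={T1,T4}
Step 16: signal(T1) -> count=0 queue=[] holders={T3,T4}
Step 17: wait(T1) -> count=0 queue=[T1] holders={T3,T4}
Step 18: signal(T3) -> count=0 queue=[] holders={T1,T4}
Step 19: wait(T2) -> count=0 queue=[T2] holders={T1,T4}
Final holders: T1,T4

Answer: T1,T4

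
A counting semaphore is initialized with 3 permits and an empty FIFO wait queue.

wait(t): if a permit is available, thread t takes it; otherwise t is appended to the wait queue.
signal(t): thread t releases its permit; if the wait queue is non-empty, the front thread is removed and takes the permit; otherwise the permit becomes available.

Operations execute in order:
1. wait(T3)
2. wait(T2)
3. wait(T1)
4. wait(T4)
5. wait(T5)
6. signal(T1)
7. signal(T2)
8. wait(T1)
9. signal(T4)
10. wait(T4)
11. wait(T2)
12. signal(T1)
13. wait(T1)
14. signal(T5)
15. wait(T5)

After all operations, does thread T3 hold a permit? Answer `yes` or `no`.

Answer: yes

Derivation:
Step 1: wait(T3) -> count=2 queue=[] holders={T3}
Step 2: wait(T2) -> count=1 queue=[] holders={T2,T3}
Step 3: wait(T1) -> count=0 queue=[] holders={T1,T2,T3}
Step 4: wait(T4) -> count=0 queue=[T4] holders={T1,T2,T3}
Step 5: wait(T5) -> count=0 queue=[T4,T5] holders={T1,T2,T3}
Step 6: signal(T1) -> count=0 queue=[T5] holders={T2,T3,T4}
Step 7: signal(T2) -> count=0 queue=[] holders={T3,T4,T5}
Step 8: wait(T1) -> count=0 queue=[T1] holders={T3,T4,T5}
Step 9: signal(T4) -> count=0 queue=[] holders={T1,T3,T5}
Step 10: wait(T4) -> count=0 queue=[T4] holders={T1,T3,T5}
Step 11: wait(T2) -> count=0 queue=[T4,T2] holders={T1,T3,T5}
Step 12: signal(T1) -> count=0 queue=[T2] holders={T3,T4,T5}
Step 13: wait(T1) -> count=0 queue=[T2,T1] holders={T3,T4,T5}
Step 14: signal(T5) -> count=0 queue=[T1] holders={T2,T3,T4}
Step 15: wait(T5) -> count=0 queue=[T1,T5] holders={T2,T3,T4}
Final holders: {T2,T3,T4} -> T3 in holders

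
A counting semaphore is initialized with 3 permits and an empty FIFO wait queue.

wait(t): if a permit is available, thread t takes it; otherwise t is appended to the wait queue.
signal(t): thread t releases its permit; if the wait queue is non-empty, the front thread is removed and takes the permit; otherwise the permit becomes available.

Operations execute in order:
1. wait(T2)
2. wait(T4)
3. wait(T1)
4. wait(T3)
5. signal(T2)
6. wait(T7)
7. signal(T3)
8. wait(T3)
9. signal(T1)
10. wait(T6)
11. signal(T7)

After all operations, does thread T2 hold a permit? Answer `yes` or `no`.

Answer: no

Derivation:
Step 1: wait(T2) -> count=2 queue=[] holders={T2}
Step 2: wait(T4) -> count=1 queue=[] holders={T2,T4}
Step 3: wait(T1) -> count=0 queue=[] holders={T1,T2,T4}
Step 4: wait(T3) -> count=0 queue=[T3] holders={T1,T2,T4}
Step 5: signal(T2) -> count=0 queue=[] holders={T1,T3,T4}
Step 6: wait(T7) -> count=0 queue=[T7] holders={T1,T3,T4}
Step 7: signal(T3) -> count=0 queue=[] holders={T1,T4,T7}
Step 8: wait(T3) -> count=0 queue=[T3] holders={T1,T4,T7}
Step 9: signal(T1) -> count=0 queue=[] holders={T3,T4,T7}
Step 10: wait(T6) -> count=0 queue=[T6] holders={T3,T4,T7}
Step 11: signal(T7) -> count=0 queue=[] holders={T3,T4,T6}
Final holders: {T3,T4,T6} -> T2 not in holders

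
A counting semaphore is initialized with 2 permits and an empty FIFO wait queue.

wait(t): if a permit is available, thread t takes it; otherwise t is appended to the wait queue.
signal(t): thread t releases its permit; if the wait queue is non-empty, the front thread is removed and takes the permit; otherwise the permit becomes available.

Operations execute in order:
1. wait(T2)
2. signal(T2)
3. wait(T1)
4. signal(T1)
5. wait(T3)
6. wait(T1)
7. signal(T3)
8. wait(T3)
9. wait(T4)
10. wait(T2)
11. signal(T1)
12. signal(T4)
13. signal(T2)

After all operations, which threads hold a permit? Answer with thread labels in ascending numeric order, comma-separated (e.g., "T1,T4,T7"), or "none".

Answer: T3

Derivation:
Step 1: wait(T2) -> count=1 queue=[] holders={T2}
Step 2: signal(T2) -> count=2 queue=[] holders={none}
Step 3: wait(T1) -> count=1 queue=[] holders={T1}
Step 4: signal(T1) -> count=2 queue=[] holders={none}
Step 5: wait(T3) -> count=1 queue=[] holders={T3}
Step 6: wait(T1) -> count=0 queue=[] holders={T1,T3}
Step 7: signal(T3) -> count=1 queue=[] holders={T1}
Step 8: wait(T3) -> count=0 queue=[] holders={T1,T3}
Step 9: wait(T4) -> count=0 queue=[T4] holders={T1,T3}
Step 10: wait(T2) -> count=0 queue=[T4,T2] holders={T1,T3}
Step 11: signal(T1) -> count=0 queue=[T2] holders={T3,T4}
Step 12: signal(T4) -> count=0 queue=[] holders={T2,T3}
Step 13: signal(T2) -> count=1 queue=[] holders={T3}
Final holders: T3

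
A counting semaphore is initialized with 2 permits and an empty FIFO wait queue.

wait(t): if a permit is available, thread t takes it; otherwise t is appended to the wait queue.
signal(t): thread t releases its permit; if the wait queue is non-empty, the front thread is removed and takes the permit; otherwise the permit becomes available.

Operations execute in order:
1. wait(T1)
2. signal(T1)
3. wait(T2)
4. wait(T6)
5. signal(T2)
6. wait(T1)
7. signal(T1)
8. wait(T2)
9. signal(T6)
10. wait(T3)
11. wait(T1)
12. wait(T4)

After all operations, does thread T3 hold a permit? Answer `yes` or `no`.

Step 1: wait(T1) -> count=1 queue=[] holders={T1}
Step 2: signal(T1) -> count=2 queue=[] holders={none}
Step 3: wait(T2) -> count=1 queue=[] holders={T2}
Step 4: wait(T6) -> count=0 queue=[] holders={T2,T6}
Step 5: signal(T2) -> count=1 queue=[] holders={T6}
Step 6: wait(T1) -> count=0 queue=[] holders={T1,T6}
Step 7: signal(T1) -> count=1 queue=[] holders={T6}
Step 8: wait(T2) -> count=0 queue=[] holders={T2,T6}
Step 9: signal(T6) -> count=1 queue=[] holders={T2}
Step 10: wait(T3) -> count=0 queue=[] holders={T2,T3}
Step 11: wait(T1) -> count=0 queue=[T1] holders={T2,T3}
Step 12: wait(T4) -> count=0 queue=[T1,T4] holders={T2,T3}
Final holders: {T2,T3} -> T3 in holders

Answer: yes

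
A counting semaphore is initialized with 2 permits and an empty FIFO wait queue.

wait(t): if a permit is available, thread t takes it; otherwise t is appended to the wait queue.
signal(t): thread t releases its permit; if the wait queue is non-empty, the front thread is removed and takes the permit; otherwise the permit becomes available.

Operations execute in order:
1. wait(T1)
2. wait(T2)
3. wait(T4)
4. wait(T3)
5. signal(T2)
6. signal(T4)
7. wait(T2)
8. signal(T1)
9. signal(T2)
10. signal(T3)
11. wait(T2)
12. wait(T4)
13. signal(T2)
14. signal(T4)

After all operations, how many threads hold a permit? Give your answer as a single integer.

Answer: 0

Derivation:
Step 1: wait(T1) -> count=1 queue=[] holders={T1}
Step 2: wait(T2) -> count=0 queue=[] holders={T1,T2}
Step 3: wait(T4) -> count=0 queue=[T4] holders={T1,T2}
Step 4: wait(T3) -> count=0 queue=[T4,T3] holders={T1,T2}
Step 5: signal(T2) -> count=0 queue=[T3] holders={T1,T4}
Step 6: signal(T4) -> count=0 queue=[] holders={T1,T3}
Step 7: wait(T2) -> count=0 queue=[T2] holders={T1,T3}
Step 8: signal(T1) -> count=0 queue=[] holders={T2,T3}
Step 9: signal(T2) -> count=1 queue=[] holders={T3}
Step 10: signal(T3) -> count=2 queue=[] holders={none}
Step 11: wait(T2) -> count=1 queue=[] holders={T2}
Step 12: wait(T4) -> count=0 queue=[] holders={T2,T4}
Step 13: signal(T2) -> count=1 queue=[] holders={T4}
Step 14: signal(T4) -> count=2 queue=[] holders={none}
Final holders: {none} -> 0 thread(s)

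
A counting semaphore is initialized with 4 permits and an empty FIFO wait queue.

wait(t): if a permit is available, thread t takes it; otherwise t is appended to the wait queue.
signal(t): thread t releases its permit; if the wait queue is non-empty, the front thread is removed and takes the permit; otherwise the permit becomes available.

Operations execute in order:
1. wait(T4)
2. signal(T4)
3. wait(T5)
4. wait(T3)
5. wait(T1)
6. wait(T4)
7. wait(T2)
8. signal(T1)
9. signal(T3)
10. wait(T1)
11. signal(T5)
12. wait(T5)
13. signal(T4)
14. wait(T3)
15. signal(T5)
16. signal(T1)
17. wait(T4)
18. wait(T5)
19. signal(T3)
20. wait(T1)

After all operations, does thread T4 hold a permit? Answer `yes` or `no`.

Answer: yes

Derivation:
Step 1: wait(T4) -> count=3 queue=[] holders={T4}
Step 2: signal(T4) -> count=4 queue=[] holders={none}
Step 3: wait(T5) -> count=3 queue=[] holders={T5}
Step 4: wait(T3) -> count=2 queue=[] holders={T3,T5}
Step 5: wait(T1) -> count=1 queue=[] holders={T1,T3,T5}
Step 6: wait(T4) -> count=0 queue=[] holders={T1,T3,T4,T5}
Step 7: wait(T2) -> count=0 queue=[T2] holders={T1,T3,T4,T5}
Step 8: signal(T1) -> count=0 queue=[] holders={T2,T3,T4,T5}
Step 9: signal(T3) -> count=1 queue=[] holders={T2,T4,T5}
Step 10: wait(T1) -> count=0 queue=[] holders={T1,T2,T4,T5}
Step 11: signal(T5) -> count=1 queue=[] holders={T1,T2,T4}
Step 12: wait(T5) -> count=0 queue=[] holders={T1,T2,T4,T5}
Step 13: signal(T4) -> count=1 queue=[] holders={T1,T2,T5}
Step 14: wait(T3) -> count=0 queue=[] holders={T1,T2,T3,T5}
Step 15: signal(T5) -> count=1 queue=[] holders={T1,T2,T3}
Step 16: signal(T1) -> count=2 queue=[] holders={T2,T3}
Step 17: wait(T4) -> count=1 queue=[] holders={T2,T3,T4}
Step 18: wait(T5) -> count=0 queue=[] holders={T2,T3,T4,T5}
Step 19: signal(T3) -> count=1 queue=[] holders={T2,T4,T5}
Step 20: wait(T1) -> count=0 queue=[] holders={T1,T2,T4,T5}
Final holders: {T1,T2,T4,T5} -> T4 in holders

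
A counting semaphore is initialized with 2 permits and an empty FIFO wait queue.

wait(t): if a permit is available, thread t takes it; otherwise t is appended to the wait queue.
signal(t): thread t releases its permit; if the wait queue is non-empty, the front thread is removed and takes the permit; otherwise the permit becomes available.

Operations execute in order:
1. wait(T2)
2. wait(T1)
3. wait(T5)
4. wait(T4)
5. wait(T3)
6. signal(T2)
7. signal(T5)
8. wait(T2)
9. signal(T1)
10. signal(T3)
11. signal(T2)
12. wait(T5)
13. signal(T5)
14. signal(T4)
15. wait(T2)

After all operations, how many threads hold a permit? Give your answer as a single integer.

Step 1: wait(T2) -> count=1 queue=[] holders={T2}
Step 2: wait(T1) -> count=0 queue=[] holders={T1,T2}
Step 3: wait(T5) -> count=0 queue=[T5] holders={T1,T2}
Step 4: wait(T4) -> count=0 queue=[T5,T4] holders={T1,T2}
Step 5: wait(T3) -> count=0 queue=[T5,T4,T3] holders={T1,T2}
Step 6: signal(T2) -> count=0 queue=[T4,T3] holders={T1,T5}
Step 7: signal(T5) -> count=0 queue=[T3] holders={T1,T4}
Step 8: wait(T2) -> count=0 queue=[T3,T2] holders={T1,T4}
Step 9: signal(T1) -> count=0 queue=[T2] holders={T3,T4}
Step 10: signal(T3) -> count=0 queue=[] holders={T2,T4}
Step 11: signal(T2) -> count=1 queue=[] holders={T4}
Step 12: wait(T5) -> count=0 queue=[] holders={T4,T5}
Step 13: signal(T5) -> count=1 queue=[] holders={T4}
Step 14: signal(T4) -> count=2 queue=[] holders={none}
Step 15: wait(T2) -> count=1 queue=[] holders={T2}
Final holders: {T2} -> 1 thread(s)

Answer: 1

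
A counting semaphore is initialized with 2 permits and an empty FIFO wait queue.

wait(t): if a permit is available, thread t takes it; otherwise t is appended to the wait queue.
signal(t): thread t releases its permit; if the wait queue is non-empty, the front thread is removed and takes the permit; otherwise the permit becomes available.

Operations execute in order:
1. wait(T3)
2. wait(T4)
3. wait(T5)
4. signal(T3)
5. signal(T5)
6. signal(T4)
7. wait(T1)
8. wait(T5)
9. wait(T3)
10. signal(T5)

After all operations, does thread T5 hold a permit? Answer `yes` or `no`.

Step 1: wait(T3) -> count=1 queue=[] holders={T3}
Step 2: wait(T4) -> count=0 queue=[] holders={T3,T4}
Step 3: wait(T5) -> count=0 queue=[T5] holders={T3,T4}
Step 4: signal(T3) -> count=0 queue=[] holders={T4,T5}
Step 5: signal(T5) -> count=1 queue=[] holders={T4}
Step 6: signal(T4) -> count=2 queue=[] holders={none}
Step 7: wait(T1) -> count=1 queue=[] holders={T1}
Step 8: wait(T5) -> count=0 queue=[] holders={T1,T5}
Step 9: wait(T3) -> count=0 queue=[T3] holders={T1,T5}
Step 10: signal(T5) -> count=0 queue=[] holders={T1,T3}
Final holders: {T1,T3} -> T5 not in holders

Answer: no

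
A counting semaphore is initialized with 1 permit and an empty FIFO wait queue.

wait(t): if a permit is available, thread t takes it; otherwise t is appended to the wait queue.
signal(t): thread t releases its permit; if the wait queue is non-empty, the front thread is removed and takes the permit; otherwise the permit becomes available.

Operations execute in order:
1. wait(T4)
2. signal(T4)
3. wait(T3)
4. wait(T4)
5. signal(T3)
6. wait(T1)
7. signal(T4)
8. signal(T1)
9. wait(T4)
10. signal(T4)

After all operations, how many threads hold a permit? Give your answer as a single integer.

Step 1: wait(T4) -> count=0 queue=[] holders={T4}
Step 2: signal(T4) -> count=1 queue=[] holders={none}
Step 3: wait(T3) -> count=0 queue=[] holders={T3}
Step 4: wait(T4) -> count=0 queue=[T4] holders={T3}
Step 5: signal(T3) -> count=0 queue=[] holders={T4}
Step 6: wait(T1) -> count=0 queue=[T1] holders={T4}
Step 7: signal(T4) -> count=0 queue=[] holders={T1}
Step 8: signal(T1) -> count=1 queue=[] holders={none}
Step 9: wait(T4) -> count=0 queue=[] holders={T4}
Step 10: signal(T4) -> count=1 queue=[] holders={none}
Final holders: {none} -> 0 thread(s)

Answer: 0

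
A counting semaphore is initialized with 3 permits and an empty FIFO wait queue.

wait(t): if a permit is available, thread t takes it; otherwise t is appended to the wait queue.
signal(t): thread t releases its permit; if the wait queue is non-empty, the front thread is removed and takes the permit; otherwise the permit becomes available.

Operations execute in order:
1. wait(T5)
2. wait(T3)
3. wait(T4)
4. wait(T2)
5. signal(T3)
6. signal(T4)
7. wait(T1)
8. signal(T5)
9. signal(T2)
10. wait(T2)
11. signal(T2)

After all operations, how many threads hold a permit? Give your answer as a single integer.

Answer: 1

Derivation:
Step 1: wait(T5) -> count=2 queue=[] holders={T5}
Step 2: wait(T3) -> count=1 queue=[] holders={T3,T5}
Step 3: wait(T4) -> count=0 queue=[] holders={T3,T4,T5}
Step 4: wait(T2) -> count=0 queue=[T2] holders={T3,T4,T5}
Step 5: signal(T3) -> count=0 queue=[] holders={T2,T4,T5}
Step 6: signal(T4) -> count=1 queue=[] holders={T2,T5}
Step 7: wait(T1) -> count=0 queue=[] holders={T1,T2,T5}
Step 8: signal(T5) -> count=1 queue=[] holders={T1,T2}
Step 9: signal(T2) -> count=2 queue=[] holders={T1}
Step 10: wait(T2) -> count=1 queue=[] holders={T1,T2}
Step 11: signal(T2) -> count=2 queue=[] holders={T1}
Final holders: {T1} -> 1 thread(s)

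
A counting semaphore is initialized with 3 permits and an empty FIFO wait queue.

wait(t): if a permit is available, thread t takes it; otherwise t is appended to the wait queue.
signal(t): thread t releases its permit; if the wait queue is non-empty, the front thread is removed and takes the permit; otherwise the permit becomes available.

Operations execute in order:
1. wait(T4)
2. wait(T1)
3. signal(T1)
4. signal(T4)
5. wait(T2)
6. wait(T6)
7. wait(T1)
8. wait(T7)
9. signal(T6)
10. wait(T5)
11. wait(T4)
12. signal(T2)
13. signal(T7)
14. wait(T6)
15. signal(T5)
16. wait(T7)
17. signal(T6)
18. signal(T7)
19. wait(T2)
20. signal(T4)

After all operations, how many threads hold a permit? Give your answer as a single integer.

Step 1: wait(T4) -> count=2 queue=[] holders={T4}
Step 2: wait(T1) -> count=1 queue=[] holders={T1,T4}
Step 3: signal(T1) -> count=2 queue=[] holders={T4}
Step 4: signal(T4) -> count=3 queue=[] holders={none}
Step 5: wait(T2) -> count=2 queue=[] holders={T2}
Step 6: wait(T6) -> count=1 queue=[] holders={T2,T6}
Step 7: wait(T1) -> count=0 queue=[] holders={T1,T2,T6}
Step 8: wait(T7) -> count=0 queue=[T7] holders={T1,T2,T6}
Step 9: signal(T6) -> count=0 queue=[] holders={T1,T2,T7}
Step 10: wait(T5) -> count=0 queue=[T5] holders={T1,T2,T7}
Step 11: wait(T4) -> count=0 queue=[T5,T4] holders={T1,T2,T7}
Step 12: signal(T2) -> count=0 queue=[T4] holders={T1,T5,T7}
Step 13: signal(T7) -> count=0 queue=[] holders={T1,T4,T5}
Step 14: wait(T6) -> count=0 queue=[T6] holders={T1,T4,T5}
Step 15: signal(T5) -> count=0 queue=[] holders={T1,T4,T6}
Step 16: wait(T7) -> count=0 queue=[T7] holders={T1,T4,T6}
Step 17: signal(T6) -> count=0 queue=[] holders={T1,T4,T7}
Step 18: signal(T7) -> count=1 queue=[] holders={T1,T4}
Step 19: wait(T2) -> count=0 queue=[] holders={T1,T2,T4}
Step 20: signal(T4) -> count=1 queue=[] holders={T1,T2}
Final holders: {T1,T2} -> 2 thread(s)

Answer: 2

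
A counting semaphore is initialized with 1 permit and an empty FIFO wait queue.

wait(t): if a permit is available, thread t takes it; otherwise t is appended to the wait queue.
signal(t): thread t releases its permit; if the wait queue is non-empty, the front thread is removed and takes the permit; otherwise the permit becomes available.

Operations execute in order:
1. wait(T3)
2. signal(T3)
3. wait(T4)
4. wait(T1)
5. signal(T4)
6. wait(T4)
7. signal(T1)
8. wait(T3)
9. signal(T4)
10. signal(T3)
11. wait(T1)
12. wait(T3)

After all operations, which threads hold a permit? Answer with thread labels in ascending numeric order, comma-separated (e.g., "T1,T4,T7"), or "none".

Answer: T1

Derivation:
Step 1: wait(T3) -> count=0 queue=[] holders={T3}
Step 2: signal(T3) -> count=1 queue=[] holders={none}
Step 3: wait(T4) -> count=0 queue=[] holders={T4}
Step 4: wait(T1) -> count=0 queue=[T1] holders={T4}
Step 5: signal(T4) -> count=0 queue=[] holders={T1}
Step 6: wait(T4) -> count=0 queue=[T4] holders={T1}
Step 7: signal(T1) -> count=0 queue=[] holders={T4}
Step 8: wait(T3) -> count=0 queue=[T3] holders={T4}
Step 9: signal(T4) -> count=0 queue=[] holders={T3}
Step 10: signal(T3) -> count=1 queue=[] holders={none}
Step 11: wait(T1) -> count=0 queue=[] holders={T1}
Step 12: wait(T3) -> count=0 queue=[T3] holders={T1}
Final holders: T1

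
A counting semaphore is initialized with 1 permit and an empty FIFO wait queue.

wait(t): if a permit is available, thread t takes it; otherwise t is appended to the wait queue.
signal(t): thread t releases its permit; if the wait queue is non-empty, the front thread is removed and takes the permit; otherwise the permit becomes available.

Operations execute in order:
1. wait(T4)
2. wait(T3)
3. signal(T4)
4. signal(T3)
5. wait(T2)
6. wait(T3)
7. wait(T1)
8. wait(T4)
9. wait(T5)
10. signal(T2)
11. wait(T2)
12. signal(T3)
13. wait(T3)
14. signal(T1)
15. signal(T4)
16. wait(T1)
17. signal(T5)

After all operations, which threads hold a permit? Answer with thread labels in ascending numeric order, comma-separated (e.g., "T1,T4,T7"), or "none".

Answer: T2

Derivation:
Step 1: wait(T4) -> count=0 queue=[] holders={T4}
Step 2: wait(T3) -> count=0 queue=[T3] holders={T4}
Step 3: signal(T4) -> count=0 queue=[] holders={T3}
Step 4: signal(T3) -> count=1 queue=[] holders={none}
Step 5: wait(T2) -> count=0 queue=[] holders={T2}
Step 6: wait(T3) -> count=0 queue=[T3] holders={T2}
Step 7: wait(T1) -> count=0 queue=[T3,T1] holders={T2}
Step 8: wait(T4) -> count=0 queue=[T3,T1,T4] holders={T2}
Step 9: wait(T5) -> count=0 queue=[T3,T1,T4,T5] holders={T2}
Step 10: signal(T2) -> count=0 queue=[T1,T4,T5] holders={T3}
Step 11: wait(T2) -> count=0 queue=[T1,T4,T5,T2] holders={T3}
Step 12: signal(T3) -> count=0 queue=[T4,T5,T2] holders={T1}
Step 13: wait(T3) -> count=0 queue=[T4,T5,T2,T3] holders={T1}
Step 14: signal(T1) -> count=0 queue=[T5,T2,T3] holders={T4}
Step 15: signal(T4) -> count=0 queue=[T2,T3] holders={T5}
Step 16: wait(T1) -> count=0 queue=[T2,T3,T1] holders={T5}
Step 17: signal(T5) -> count=0 queue=[T3,T1] holders={T2}
Final holders: T2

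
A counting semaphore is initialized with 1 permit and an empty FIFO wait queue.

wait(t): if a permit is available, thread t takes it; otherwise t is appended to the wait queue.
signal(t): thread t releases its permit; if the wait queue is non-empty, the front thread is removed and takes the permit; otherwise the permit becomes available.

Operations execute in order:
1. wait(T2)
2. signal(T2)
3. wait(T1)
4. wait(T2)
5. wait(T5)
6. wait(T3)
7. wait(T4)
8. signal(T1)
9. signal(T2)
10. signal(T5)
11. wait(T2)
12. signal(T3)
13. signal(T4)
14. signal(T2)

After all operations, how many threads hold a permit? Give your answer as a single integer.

Step 1: wait(T2) -> count=0 queue=[] holders={T2}
Step 2: signal(T2) -> count=1 queue=[] holders={none}
Step 3: wait(T1) -> count=0 queue=[] holders={T1}
Step 4: wait(T2) -> count=0 queue=[T2] holders={T1}
Step 5: wait(T5) -> count=0 queue=[T2,T5] holders={T1}
Step 6: wait(T3) -> count=0 queue=[T2,T5,T3] holders={T1}
Step 7: wait(T4) -> count=0 queue=[T2,T5,T3,T4] holders={T1}
Step 8: signal(T1) -> count=0 queue=[T5,T3,T4] holders={T2}
Step 9: signal(T2) -> count=0 queue=[T3,T4] holders={T5}
Step 10: signal(T5) -> count=0 queue=[T4] holders={T3}
Step 11: wait(T2) -> count=0 queue=[T4,T2] holders={T3}
Step 12: signal(T3) -> count=0 queue=[T2] holders={T4}
Step 13: signal(T4) -> count=0 queue=[] holders={T2}
Step 14: signal(T2) -> count=1 queue=[] holders={none}
Final holders: {none} -> 0 thread(s)

Answer: 0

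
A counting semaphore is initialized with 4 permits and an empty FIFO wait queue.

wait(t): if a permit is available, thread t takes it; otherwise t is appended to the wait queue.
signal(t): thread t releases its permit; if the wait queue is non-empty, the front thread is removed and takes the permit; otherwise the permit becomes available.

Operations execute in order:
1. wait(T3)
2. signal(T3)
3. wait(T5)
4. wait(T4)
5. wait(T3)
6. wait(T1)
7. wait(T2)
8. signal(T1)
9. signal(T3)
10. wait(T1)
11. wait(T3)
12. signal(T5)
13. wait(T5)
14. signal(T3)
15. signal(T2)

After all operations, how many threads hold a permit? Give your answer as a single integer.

Answer: 3

Derivation:
Step 1: wait(T3) -> count=3 queue=[] holders={T3}
Step 2: signal(T3) -> count=4 queue=[] holders={none}
Step 3: wait(T5) -> count=3 queue=[] holders={T5}
Step 4: wait(T4) -> count=2 queue=[] holders={T4,T5}
Step 5: wait(T3) -> count=1 queue=[] holders={T3,T4,T5}
Step 6: wait(T1) -> count=0 queue=[] holders={T1,T3,T4,T5}
Step 7: wait(T2) -> count=0 queue=[T2] holders={T1,T3,T4,T5}
Step 8: signal(T1) -> count=0 queue=[] holders={T2,T3,T4,T5}
Step 9: signal(T3) -> count=1 queue=[] holders={T2,T4,T5}
Step 10: wait(T1) -> count=0 queue=[] holders={T1,T2,T4,T5}
Step 11: wait(T3) -> count=0 queue=[T3] holders={T1,T2,T4,T5}
Step 12: signal(T5) -> count=0 queue=[] holders={T1,T2,T3,T4}
Step 13: wait(T5) -> count=0 queue=[T5] holders={T1,T2,T3,T4}
Step 14: signal(T3) -> count=0 queue=[] holders={T1,T2,T4,T5}
Step 15: signal(T2) -> count=1 queue=[] holders={T1,T4,T5}
Final holders: {T1,T4,T5} -> 3 thread(s)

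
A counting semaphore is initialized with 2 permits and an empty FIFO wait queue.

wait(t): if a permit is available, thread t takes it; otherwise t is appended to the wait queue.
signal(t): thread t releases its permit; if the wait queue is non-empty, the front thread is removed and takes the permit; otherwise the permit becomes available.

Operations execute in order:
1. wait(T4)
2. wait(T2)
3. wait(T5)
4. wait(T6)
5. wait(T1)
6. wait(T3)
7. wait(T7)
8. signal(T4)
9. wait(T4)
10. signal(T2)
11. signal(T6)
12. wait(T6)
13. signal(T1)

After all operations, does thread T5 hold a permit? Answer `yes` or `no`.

Answer: yes

Derivation:
Step 1: wait(T4) -> count=1 queue=[] holders={T4}
Step 2: wait(T2) -> count=0 queue=[] holders={T2,T4}
Step 3: wait(T5) -> count=0 queue=[T5] holders={T2,T4}
Step 4: wait(T6) -> count=0 queue=[T5,T6] holders={T2,T4}
Step 5: wait(T1) -> count=0 queue=[T5,T6,T1] holders={T2,T4}
Step 6: wait(T3) -> count=0 queue=[T5,T6,T1,T3] holders={T2,T4}
Step 7: wait(T7) -> count=0 queue=[T5,T6,T1,T3,T7] holders={T2,T4}
Step 8: signal(T4) -> count=0 queue=[T6,T1,T3,T7] holders={T2,T5}
Step 9: wait(T4) -> count=0 queue=[T6,T1,T3,T7,T4] holders={T2,T5}
Step 10: signal(T2) -> count=0 queue=[T1,T3,T7,T4] holders={T5,T6}
Step 11: signal(T6) -> count=0 queue=[T3,T7,T4] holders={T1,T5}
Step 12: wait(T6) -> count=0 queue=[T3,T7,T4,T6] holders={T1,T5}
Step 13: signal(T1) -> count=0 queue=[T7,T4,T6] holders={T3,T5}
Final holders: {T3,T5} -> T5 in holders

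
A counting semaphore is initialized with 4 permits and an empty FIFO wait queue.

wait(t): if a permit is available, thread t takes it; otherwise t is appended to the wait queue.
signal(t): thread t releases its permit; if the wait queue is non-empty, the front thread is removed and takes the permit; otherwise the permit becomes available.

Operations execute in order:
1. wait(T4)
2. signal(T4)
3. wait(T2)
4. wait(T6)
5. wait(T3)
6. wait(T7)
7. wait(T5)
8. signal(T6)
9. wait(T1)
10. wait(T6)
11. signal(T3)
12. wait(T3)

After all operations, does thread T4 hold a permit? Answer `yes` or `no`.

Step 1: wait(T4) -> count=3 queue=[] holders={T4}
Step 2: signal(T4) -> count=4 queue=[] holders={none}
Step 3: wait(T2) -> count=3 queue=[] holders={T2}
Step 4: wait(T6) -> count=2 queue=[] holders={T2,T6}
Step 5: wait(T3) -> count=1 queue=[] holders={T2,T3,T6}
Step 6: wait(T7) -> count=0 queue=[] holders={T2,T3,T6,T7}
Step 7: wait(T5) -> count=0 queue=[T5] holders={T2,T3,T6,T7}
Step 8: signal(T6) -> count=0 queue=[] holders={T2,T3,T5,T7}
Step 9: wait(T1) -> count=0 queue=[T1] holders={T2,T3,T5,T7}
Step 10: wait(T6) -> count=0 queue=[T1,T6] holders={T2,T3,T5,T7}
Step 11: signal(T3) -> count=0 queue=[T6] holders={T1,T2,T5,T7}
Step 12: wait(T3) -> count=0 queue=[T6,T3] holders={T1,T2,T5,T7}
Final holders: {T1,T2,T5,T7} -> T4 not in holders

Answer: no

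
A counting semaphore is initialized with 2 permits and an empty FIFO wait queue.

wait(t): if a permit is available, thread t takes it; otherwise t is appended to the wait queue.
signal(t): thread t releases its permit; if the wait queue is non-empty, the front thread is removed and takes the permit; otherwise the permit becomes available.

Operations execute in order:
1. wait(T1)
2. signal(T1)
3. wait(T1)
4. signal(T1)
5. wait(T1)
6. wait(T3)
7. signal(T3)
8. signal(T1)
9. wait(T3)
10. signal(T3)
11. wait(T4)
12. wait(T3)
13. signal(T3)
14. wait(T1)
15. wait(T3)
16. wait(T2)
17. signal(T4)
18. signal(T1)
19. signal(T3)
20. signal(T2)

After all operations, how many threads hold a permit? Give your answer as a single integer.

Answer: 0

Derivation:
Step 1: wait(T1) -> count=1 queue=[] holders={T1}
Step 2: signal(T1) -> count=2 queue=[] holders={none}
Step 3: wait(T1) -> count=1 queue=[] holders={T1}
Step 4: signal(T1) -> count=2 queue=[] holders={none}
Step 5: wait(T1) -> count=1 queue=[] holders={T1}
Step 6: wait(T3) -> count=0 queue=[] holders={T1,T3}
Step 7: signal(T3) -> count=1 queue=[] holders={T1}
Step 8: signal(T1) -> count=2 queue=[] holders={none}
Step 9: wait(T3) -> count=1 queue=[] holders={T3}
Step 10: signal(T3) -> count=2 queue=[] holders={none}
Step 11: wait(T4) -> count=1 queue=[] holders={T4}
Step 12: wait(T3) -> count=0 queue=[] holders={T3,T4}
Step 13: signal(T3) -> count=1 queue=[] holders={T4}
Step 14: wait(T1) -> count=0 queue=[] holders={T1,T4}
Step 15: wait(T3) -> count=0 queue=[T3] holders={T1,T4}
Step 16: wait(T2) -> count=0 queue=[T3,T2] holders={T1,T4}
Step 17: signal(T4) -> count=0 queue=[T2] holders={T1,T3}
Step 18: signal(T1) -> count=0 queue=[] holders={T2,T3}
Step 19: signal(T3) -> count=1 queue=[] holders={T2}
Step 20: signal(T2) -> count=2 queue=[] holders={none}
Final holders: {none} -> 0 thread(s)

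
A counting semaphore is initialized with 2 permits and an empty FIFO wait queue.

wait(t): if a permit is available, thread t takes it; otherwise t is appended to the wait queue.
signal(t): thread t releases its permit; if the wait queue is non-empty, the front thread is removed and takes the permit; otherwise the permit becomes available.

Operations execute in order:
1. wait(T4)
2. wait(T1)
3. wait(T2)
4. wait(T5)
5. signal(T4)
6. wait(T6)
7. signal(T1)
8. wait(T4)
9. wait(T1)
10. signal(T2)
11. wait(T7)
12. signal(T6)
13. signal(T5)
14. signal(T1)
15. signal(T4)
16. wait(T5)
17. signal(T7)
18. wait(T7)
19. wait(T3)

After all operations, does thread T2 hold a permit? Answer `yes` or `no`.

Step 1: wait(T4) -> count=1 queue=[] holders={T4}
Step 2: wait(T1) -> count=0 queue=[] holders={T1,T4}
Step 3: wait(T2) -> count=0 queue=[T2] holders={T1,T4}
Step 4: wait(T5) -> count=0 queue=[T2,T5] holders={T1,T4}
Step 5: signal(T4) -> count=0 queue=[T5] holders={T1,T2}
Step 6: wait(T6) -> count=0 queue=[T5,T6] holders={T1,T2}
Step 7: signal(T1) -> count=0 queue=[T6] holders={T2,T5}
Step 8: wait(T4) -> count=0 queue=[T6,T4] holders={T2,T5}
Step 9: wait(T1) -> count=0 queue=[T6,T4,T1] holders={T2,T5}
Step 10: signal(T2) -> count=0 queue=[T4,T1] holders={T5,T6}
Step 11: wait(T7) -> count=0 queue=[T4,T1,T7] holders={T5,T6}
Step 12: signal(T6) -> count=0 queue=[T1,T7] holders={T4,T5}
Step 13: signal(T5) -> count=0 queue=[T7] holders={T1,T4}
Step 14: signal(T1) -> count=0 queue=[] holders={T4,T7}
Step 15: signal(T4) -> count=1 queue=[] holders={T7}
Step 16: wait(T5) -> count=0 queue=[] holders={T5,T7}
Step 17: signal(T7) -> count=1 queue=[] holders={T5}
Step 18: wait(T7) -> count=0 queue=[] holders={T5,T7}
Step 19: wait(T3) -> count=0 queue=[T3] holders={T5,T7}
Final holders: {T5,T7} -> T2 not in holders

Answer: no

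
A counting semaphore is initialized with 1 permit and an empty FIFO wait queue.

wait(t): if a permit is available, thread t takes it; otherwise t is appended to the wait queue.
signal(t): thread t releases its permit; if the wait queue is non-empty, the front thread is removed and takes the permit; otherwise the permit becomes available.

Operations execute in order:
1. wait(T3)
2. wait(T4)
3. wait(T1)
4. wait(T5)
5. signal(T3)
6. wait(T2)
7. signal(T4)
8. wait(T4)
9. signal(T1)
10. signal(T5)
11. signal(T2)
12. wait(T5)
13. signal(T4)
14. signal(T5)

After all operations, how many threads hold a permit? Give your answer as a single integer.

Step 1: wait(T3) -> count=0 queue=[] holders={T3}
Step 2: wait(T4) -> count=0 queue=[T4] holders={T3}
Step 3: wait(T1) -> count=0 queue=[T4,T1] holders={T3}
Step 4: wait(T5) -> count=0 queue=[T4,T1,T5] holders={T3}
Step 5: signal(T3) -> count=0 queue=[T1,T5] holders={T4}
Step 6: wait(T2) -> count=0 queue=[T1,T5,T2] holders={T4}
Step 7: signal(T4) -> count=0 queue=[T5,T2] holders={T1}
Step 8: wait(T4) -> count=0 queue=[T5,T2,T4] holders={T1}
Step 9: signal(T1) -> count=0 queue=[T2,T4] holders={T5}
Step 10: signal(T5) -> count=0 queue=[T4] holders={T2}
Step 11: signal(T2) -> count=0 queue=[] holders={T4}
Step 12: wait(T5) -> count=0 queue=[T5] holders={T4}
Step 13: signal(T4) -> count=0 queue=[] holders={T5}
Step 14: signal(T5) -> count=1 queue=[] holders={none}
Final holders: {none} -> 0 thread(s)

Answer: 0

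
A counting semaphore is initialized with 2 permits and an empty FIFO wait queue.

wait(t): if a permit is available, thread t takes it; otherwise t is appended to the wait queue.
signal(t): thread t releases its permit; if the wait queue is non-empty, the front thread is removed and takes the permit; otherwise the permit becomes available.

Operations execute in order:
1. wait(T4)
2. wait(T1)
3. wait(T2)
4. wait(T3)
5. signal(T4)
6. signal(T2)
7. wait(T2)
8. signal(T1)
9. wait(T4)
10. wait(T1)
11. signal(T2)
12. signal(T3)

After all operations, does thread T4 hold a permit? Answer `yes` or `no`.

Answer: yes

Derivation:
Step 1: wait(T4) -> count=1 queue=[] holders={T4}
Step 2: wait(T1) -> count=0 queue=[] holders={T1,T4}
Step 3: wait(T2) -> count=0 queue=[T2] holders={T1,T4}
Step 4: wait(T3) -> count=0 queue=[T2,T3] holders={T1,T4}
Step 5: signal(T4) -> count=0 queue=[T3] holders={T1,T2}
Step 6: signal(T2) -> count=0 queue=[] holders={T1,T3}
Step 7: wait(T2) -> count=0 queue=[T2] holders={T1,T3}
Step 8: signal(T1) -> count=0 queue=[] holders={T2,T3}
Step 9: wait(T4) -> count=0 queue=[T4] holders={T2,T3}
Step 10: wait(T1) -> count=0 queue=[T4,T1] holders={T2,T3}
Step 11: signal(T2) -> count=0 queue=[T1] holders={T3,T4}
Step 12: signal(T3) -> count=0 queue=[] holders={T1,T4}
Final holders: {T1,T4} -> T4 in holders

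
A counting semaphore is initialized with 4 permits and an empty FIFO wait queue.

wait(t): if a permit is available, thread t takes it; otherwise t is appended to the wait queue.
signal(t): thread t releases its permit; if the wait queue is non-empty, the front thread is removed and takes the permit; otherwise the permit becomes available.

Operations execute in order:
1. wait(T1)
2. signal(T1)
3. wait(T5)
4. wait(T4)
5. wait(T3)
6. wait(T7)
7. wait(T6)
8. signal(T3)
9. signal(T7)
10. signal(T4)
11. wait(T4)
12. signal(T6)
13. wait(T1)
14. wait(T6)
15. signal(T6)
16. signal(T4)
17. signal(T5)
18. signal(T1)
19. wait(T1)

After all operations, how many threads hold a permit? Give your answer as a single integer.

Answer: 1

Derivation:
Step 1: wait(T1) -> count=3 queue=[] holders={T1}
Step 2: signal(T1) -> count=4 queue=[] holders={none}
Step 3: wait(T5) -> count=3 queue=[] holders={T5}
Step 4: wait(T4) -> count=2 queue=[] holders={T4,T5}
Step 5: wait(T3) -> count=1 queue=[] holders={T3,T4,T5}
Step 6: wait(T7) -> count=0 queue=[] holders={T3,T4,T5,T7}
Step 7: wait(T6) -> count=0 queue=[T6] holders={T3,T4,T5,T7}
Step 8: signal(T3) -> count=0 queue=[] holders={T4,T5,T6,T7}
Step 9: signal(T7) -> count=1 queue=[] holders={T4,T5,T6}
Step 10: signal(T4) -> count=2 queue=[] holders={T5,T6}
Step 11: wait(T4) -> count=1 queue=[] holders={T4,T5,T6}
Step 12: signal(T6) -> count=2 queue=[] holders={T4,T5}
Step 13: wait(T1) -> count=1 queue=[] holders={T1,T4,T5}
Step 14: wait(T6) -> count=0 queue=[] holders={T1,T4,T5,T6}
Step 15: signal(T6) -> count=1 queue=[] holders={T1,T4,T5}
Step 16: signal(T4) -> count=2 queue=[] holders={T1,T5}
Step 17: signal(T5) -> count=3 queue=[] holders={T1}
Step 18: signal(T1) -> count=4 queue=[] holders={none}
Step 19: wait(T1) -> count=3 queue=[] holders={T1}
Final holders: {T1} -> 1 thread(s)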